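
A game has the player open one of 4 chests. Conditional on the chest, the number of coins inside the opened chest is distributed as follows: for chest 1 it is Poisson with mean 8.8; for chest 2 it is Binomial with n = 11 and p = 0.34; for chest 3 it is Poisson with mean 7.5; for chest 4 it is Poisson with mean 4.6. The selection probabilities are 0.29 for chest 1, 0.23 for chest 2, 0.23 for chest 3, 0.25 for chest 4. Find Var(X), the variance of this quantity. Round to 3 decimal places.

10.368

Per component, 1: μ=8.8, E[X²]=86.24; 2: μ=3.74, E[X²]=16.456; 3: μ=7.5, E[X²]=63.75; 4: μ=4.6, E[X²]=25.76.
E[X] = 0.29·8.8 + 0.23·3.74 + 0.23·7.5 + 0.25·4.6 = 6.2872.
E[X²] = 0.29·86.24 + 0.23·16.456 + 0.23·63.75 + 0.25·25.76 = 49.897.
Var(X) = E[X²] − (E[X])² = 49.897 − 39.5289 = 10.3681.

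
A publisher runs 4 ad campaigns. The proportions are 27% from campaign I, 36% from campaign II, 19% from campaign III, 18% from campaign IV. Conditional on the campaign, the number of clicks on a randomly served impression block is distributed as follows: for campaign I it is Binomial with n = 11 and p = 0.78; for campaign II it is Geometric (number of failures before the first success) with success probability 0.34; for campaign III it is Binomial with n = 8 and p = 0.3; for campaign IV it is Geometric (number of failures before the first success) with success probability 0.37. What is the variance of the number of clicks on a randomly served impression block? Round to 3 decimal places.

Per component, I: μ=8.58, E[X²]=75.504; II: μ=1.94118, E[X²]=9.47751; III: μ=2.4, E[X²]=7.44; IV: μ=1.7027, E[X²]=7.5011.
E[X] = 0.27·8.58 + 0.36·1.94118 + 0.19·2.4 + 0.18·1.7027 = 3.77791.
E[X²] = 0.27·75.504 + 0.36·9.47751 + 0.19·7.44 + 0.18·7.5011 = 26.5618.
Var(X) = E[X²] − (E[X])² = 26.5618 − 14.2726 = 12.2892.

12.289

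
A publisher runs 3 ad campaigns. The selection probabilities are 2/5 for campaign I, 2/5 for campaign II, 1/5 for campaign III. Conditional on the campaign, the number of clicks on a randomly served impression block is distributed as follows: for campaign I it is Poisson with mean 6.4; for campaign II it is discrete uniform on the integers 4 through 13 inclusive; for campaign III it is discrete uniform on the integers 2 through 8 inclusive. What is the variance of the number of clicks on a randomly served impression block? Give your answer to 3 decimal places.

8.502

Per component, I: μ=6.4, E[X²]=47.36; II: μ=8.5, E[X²]=80.5; III: μ=5, E[X²]=29.
E[X] = 0.4·6.4 + 0.4·8.5 + 0.2·5 = 6.96.
E[X²] = 0.4·47.36 + 0.4·80.5 + 0.2·29 = 56.944.
Var(X) = E[X²] − (E[X])² = 56.944 − 48.4416 = 8.5024.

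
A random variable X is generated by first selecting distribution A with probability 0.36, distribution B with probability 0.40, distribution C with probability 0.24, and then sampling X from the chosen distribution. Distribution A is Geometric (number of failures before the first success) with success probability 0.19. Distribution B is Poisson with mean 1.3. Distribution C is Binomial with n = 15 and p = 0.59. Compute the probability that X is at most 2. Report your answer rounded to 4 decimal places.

0.5116

Conditional on each component, P(X ≤ 2): A: 0.468559; B: 0.857112; C: 0.000373252.
By total probability, P(X ≤ 2) = 0.36·0.468559 + 0.4·0.857112 + 0.24·0.000373252 = 0.511616.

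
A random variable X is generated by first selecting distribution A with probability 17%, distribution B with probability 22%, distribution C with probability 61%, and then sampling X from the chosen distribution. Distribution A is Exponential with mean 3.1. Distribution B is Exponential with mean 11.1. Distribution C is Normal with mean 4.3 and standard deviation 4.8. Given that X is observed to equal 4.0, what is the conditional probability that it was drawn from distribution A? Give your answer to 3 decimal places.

Likelihoods f(4.0 | ·): A: 0.0887684; B: 0.0628311; C: 0.0829508.
Posterior ∝ prior × likelihood. Numerator for A: 0.17·0.0887684 = 0.0150906.
Normalizing constant: 0.17·0.0887684 + 0.22·0.0628311 + 0.61·0.0829508 = 0.0795135.
P(A | observation) = 0.0150906 / 0.0795135 = 0.189787.

0.190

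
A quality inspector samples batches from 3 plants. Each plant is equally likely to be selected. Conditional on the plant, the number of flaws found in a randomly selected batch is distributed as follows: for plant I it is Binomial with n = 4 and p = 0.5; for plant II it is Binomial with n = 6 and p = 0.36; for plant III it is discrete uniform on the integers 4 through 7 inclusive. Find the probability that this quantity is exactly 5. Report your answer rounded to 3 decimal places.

0.091

Conditional on each plant, P(X = 5): I: 0; II: 0.023219; III: 0.25.
By total probability, P(X = 5) = 0.333333·0 + 0.333333·0.023219 + 0.333333·0.25 = 0.091073.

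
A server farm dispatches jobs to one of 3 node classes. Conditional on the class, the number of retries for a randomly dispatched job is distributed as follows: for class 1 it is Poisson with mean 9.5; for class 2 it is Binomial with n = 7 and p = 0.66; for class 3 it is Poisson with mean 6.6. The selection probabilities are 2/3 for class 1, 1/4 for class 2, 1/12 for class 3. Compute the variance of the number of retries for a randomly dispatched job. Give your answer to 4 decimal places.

11.7940

Per component, 1: μ=9.5, E[X²]=99.75; 2: μ=4.62, E[X²]=22.9152; 3: μ=6.6, E[X²]=50.16.
E[X] = 0.666667·9.5 + 0.25·4.62 + 0.0833333·6.6 = 8.03833.
E[X²] = 0.666667·99.75 + 0.25·22.9152 + 0.0833333·50.16 = 76.4088.
Var(X) = E[X²] − (E[X])² = 76.4088 − 64.6148 = 11.794.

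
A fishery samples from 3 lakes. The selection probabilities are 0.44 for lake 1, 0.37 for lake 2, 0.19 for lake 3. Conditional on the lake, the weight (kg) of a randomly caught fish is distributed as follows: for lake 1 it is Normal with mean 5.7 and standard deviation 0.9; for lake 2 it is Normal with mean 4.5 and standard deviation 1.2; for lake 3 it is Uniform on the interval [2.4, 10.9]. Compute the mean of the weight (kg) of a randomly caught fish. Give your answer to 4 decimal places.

5.4365

Component means — 1: 5.7; 2: 4.5; 3: 6.65.
E[X] = 0.44·5.7 + 0.37·4.5 + 0.19·6.65 = 5.4365.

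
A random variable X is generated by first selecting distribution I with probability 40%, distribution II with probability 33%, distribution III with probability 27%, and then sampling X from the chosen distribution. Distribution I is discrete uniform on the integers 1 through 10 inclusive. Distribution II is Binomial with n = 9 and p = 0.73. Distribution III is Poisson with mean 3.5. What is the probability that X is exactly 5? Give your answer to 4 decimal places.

0.1215

Conditional on each component, P(X = 5): I: 0.1; II: 0.138816; III: 0.132169.
By total probability, P(X = 5) = 0.4·0.1 + 0.33·0.138816 + 0.27·0.132169 = 0.121495.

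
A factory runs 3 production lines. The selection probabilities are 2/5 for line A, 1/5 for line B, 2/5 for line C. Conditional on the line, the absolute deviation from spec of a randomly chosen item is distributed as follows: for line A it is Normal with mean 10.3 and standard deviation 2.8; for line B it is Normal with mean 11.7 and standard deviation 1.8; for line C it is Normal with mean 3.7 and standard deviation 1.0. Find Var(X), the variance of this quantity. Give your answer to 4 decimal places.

16.4304

Per component, A: μ=10.3, E[X²]=113.93; B: μ=11.7, E[X²]=140.13; C: μ=3.7, E[X²]=14.69.
E[X] = 0.4·10.3 + 0.2·11.7 + 0.4·3.7 = 7.94.
E[X²] = 0.4·113.93 + 0.2·140.13 + 0.4·14.69 = 79.474.
Var(X) = E[X²] − (E[X])² = 79.474 − 63.0436 = 16.4304.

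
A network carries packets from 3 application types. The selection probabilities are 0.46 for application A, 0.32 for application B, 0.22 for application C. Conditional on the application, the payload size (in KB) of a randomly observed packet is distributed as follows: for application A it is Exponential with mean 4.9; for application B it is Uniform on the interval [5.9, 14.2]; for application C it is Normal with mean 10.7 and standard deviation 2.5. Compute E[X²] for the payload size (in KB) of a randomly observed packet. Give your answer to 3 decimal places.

For each component E[X²] = Var + (mean)², giving A: 48.02; B: 106.743; C: 120.74.
Overall E[X²] = 0.46·48.02 + 0.32·106.743 + 0.22·120.74 = 82.8099.

82.810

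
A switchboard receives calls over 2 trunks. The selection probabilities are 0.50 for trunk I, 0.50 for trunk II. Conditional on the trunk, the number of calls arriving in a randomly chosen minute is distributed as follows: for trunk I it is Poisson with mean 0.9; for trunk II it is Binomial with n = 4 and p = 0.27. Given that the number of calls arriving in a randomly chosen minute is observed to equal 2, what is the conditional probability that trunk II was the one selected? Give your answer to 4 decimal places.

Likelihoods P(X=2 | ·): I: 0.164661; II: 0.23309.
Posterior ∝ prior × likelihood. Numerator for II: 0.5·0.23309 = 0.116545.
Normalizing constant: 0.5·0.164661 + 0.5·0.23309 = 0.198876.
P(II | observation) = 0.116545 / 0.198876 = 0.586021.

0.5860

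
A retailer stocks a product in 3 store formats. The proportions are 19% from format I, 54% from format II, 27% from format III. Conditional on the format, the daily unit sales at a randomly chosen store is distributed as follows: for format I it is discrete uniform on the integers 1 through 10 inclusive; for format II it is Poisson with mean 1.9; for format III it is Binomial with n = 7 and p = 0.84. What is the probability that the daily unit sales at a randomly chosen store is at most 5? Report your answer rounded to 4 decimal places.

0.7120

Conditional on each format, P(X ≤ 5): I: 0.5; II: 0.986781; III: 0.311456.
By total probability, P(X ≤ 5) = 0.19·0.5 + 0.54·0.986781 + 0.27·0.311456 = 0.711955.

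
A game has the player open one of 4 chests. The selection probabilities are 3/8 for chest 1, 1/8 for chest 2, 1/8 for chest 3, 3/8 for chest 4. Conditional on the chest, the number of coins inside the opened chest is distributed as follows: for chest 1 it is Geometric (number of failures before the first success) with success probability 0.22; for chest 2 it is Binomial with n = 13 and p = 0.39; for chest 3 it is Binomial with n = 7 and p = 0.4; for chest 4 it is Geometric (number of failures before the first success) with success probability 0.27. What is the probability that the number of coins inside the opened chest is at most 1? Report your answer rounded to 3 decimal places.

0.344

Conditional on each chest, P(X ≤ 1): 1: 0.3916; 2: 0.0150767; 3: 0.15863; 4: 0.4671.
By total probability, P(X ≤ 1) = 0.375·0.3916 + 0.125·0.0150767 + 0.125·0.15863 + 0.375·0.4671 = 0.343726.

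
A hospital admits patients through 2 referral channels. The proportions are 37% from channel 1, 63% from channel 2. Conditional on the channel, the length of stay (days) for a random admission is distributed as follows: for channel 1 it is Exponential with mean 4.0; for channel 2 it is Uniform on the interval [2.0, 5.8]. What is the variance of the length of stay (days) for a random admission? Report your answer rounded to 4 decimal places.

Per component, 1: μ=4, E[X²]=32; 2: μ=3.9, E[X²]=16.4133.
E[X] = 0.37·4 + 0.63·3.9 = 3.937.
E[X²] = 0.37·32 + 0.63·16.4133 = 22.1804.
Var(X) = E[X²] − (E[X])² = 22.1804 − 15.5 = 6.68043.

6.6804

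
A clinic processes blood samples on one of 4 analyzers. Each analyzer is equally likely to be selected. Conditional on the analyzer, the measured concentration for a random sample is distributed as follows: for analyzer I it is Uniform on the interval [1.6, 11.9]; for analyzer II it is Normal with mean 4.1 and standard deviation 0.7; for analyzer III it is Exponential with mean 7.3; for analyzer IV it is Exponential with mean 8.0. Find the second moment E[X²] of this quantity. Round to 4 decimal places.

76.5708

For each component E[X²] = Var + (mean)², giving I: 54.4033; II: 17.3; III: 106.58; IV: 128.
Overall E[X²] = 0.25·54.4033 + 0.25·17.3 + 0.25·106.58 + 0.25·128 = 76.5708.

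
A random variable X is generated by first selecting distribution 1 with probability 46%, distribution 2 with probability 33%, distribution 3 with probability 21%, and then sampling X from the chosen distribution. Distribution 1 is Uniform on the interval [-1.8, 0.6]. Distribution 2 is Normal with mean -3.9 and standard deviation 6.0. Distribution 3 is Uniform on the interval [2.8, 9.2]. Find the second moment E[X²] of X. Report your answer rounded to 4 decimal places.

25.5625

For each component E[X²] = Var + (mean)², giving 1: 0.84; 2: 51.21; 3: 39.4133.
Overall E[X²] = 0.46·0.84 + 0.33·51.21 + 0.21·39.4133 = 25.5625.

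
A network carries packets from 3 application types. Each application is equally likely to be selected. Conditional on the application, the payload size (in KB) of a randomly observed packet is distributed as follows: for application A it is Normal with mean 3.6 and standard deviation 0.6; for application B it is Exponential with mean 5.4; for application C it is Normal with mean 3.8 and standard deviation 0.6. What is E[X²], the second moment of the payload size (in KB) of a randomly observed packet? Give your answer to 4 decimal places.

28.8133

For each component E[X²] = Var + (mean)², giving A: 13.32; B: 58.32; C: 14.8.
Overall E[X²] = 0.333333·13.32 + 0.333333·58.32 + 0.333333·14.8 = 28.8133.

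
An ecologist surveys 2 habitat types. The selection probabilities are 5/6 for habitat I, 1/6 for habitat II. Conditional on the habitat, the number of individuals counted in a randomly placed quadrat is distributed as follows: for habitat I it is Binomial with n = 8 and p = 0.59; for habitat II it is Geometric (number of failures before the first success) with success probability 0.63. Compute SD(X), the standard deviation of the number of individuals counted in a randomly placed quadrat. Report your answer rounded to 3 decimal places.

Per component, I: μ=4.72, E[X²]=24.2136; II: μ=0.587302, E[X²]=1.27715.
E[X] = 0.833333·4.72 + 0.166667·0.587302 = 4.03122.
E[X²] = 0.833333·24.2136 + 0.166667·1.27715 = 20.3909.
Var(X) = E[X²] − (E[X])² = 20.3909 − 16.2507 = 4.14015.
SD(X) = √4.14015 = 2.03474.

2.035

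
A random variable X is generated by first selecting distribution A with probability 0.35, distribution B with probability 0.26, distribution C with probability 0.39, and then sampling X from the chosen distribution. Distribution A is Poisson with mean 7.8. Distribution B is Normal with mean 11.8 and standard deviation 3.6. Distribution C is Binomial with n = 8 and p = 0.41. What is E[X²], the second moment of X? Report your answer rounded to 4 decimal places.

For each component E[X²] = Var + (mean)², giving A: 68.64; B: 152.2; C: 12.6936.
Overall E[X²] = 0.35·68.64 + 0.26·152.2 + 0.39·12.6936 = 68.5465.

68.5465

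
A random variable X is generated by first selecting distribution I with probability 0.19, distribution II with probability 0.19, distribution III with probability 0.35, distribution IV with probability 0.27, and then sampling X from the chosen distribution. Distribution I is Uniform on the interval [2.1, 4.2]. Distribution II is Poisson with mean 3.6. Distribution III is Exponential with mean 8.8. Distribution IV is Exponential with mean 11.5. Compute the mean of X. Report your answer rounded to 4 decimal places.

7.4675

Component means — I: 3.15; II: 3.6; III: 8.8; IV: 11.5.
E[X] = 0.19·3.15 + 0.19·3.6 + 0.35·8.8 + 0.27·11.5 = 7.4675.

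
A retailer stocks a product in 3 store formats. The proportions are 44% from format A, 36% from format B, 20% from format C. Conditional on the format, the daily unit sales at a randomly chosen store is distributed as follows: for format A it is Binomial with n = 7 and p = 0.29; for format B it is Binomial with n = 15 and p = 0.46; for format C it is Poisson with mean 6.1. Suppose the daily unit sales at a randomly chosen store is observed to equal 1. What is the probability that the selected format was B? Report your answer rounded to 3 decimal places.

Likelihoods P(X=1 | ·): A: 0.260044; B: 0.00123698; C: 0.0136815.
Posterior ∝ prior × likelihood. Numerator for B: 0.36·0.00123698 = 0.000445312.
Normalizing constant: 0.44·0.260044 + 0.36·0.00123698 + 0.2·0.0136815 = 0.117601.
P(B | observation) = 0.000445312 / 0.117601 = 0.00378664.

0.004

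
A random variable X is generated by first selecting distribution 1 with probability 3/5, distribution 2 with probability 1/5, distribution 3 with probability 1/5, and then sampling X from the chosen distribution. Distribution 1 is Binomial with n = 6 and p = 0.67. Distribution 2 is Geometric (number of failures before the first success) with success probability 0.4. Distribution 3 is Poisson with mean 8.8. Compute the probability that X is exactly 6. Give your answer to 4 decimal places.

Conditional on each component, P(X = 6): 1: 0.0904584; 2: 0.0186624; 3: 0.0972237.
By total probability, P(X = 6) = 0.6·0.0904584 + 0.2·0.0186624 + 0.2·0.0972237 = 0.0774522.

0.0775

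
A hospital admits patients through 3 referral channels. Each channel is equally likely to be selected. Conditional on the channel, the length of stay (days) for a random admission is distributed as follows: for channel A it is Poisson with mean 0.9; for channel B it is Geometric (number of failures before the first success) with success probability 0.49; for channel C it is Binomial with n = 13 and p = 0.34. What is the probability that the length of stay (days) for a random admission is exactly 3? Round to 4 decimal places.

Conditional on each channel, P(X = 3): A: 0.0493982; B: 0.064999; C: 0.176296.
By total probability, P(X = 3) = 0.333333·0.0493982 + 0.333333·0.064999 + 0.333333·0.176296 = 0.0968977.

0.0969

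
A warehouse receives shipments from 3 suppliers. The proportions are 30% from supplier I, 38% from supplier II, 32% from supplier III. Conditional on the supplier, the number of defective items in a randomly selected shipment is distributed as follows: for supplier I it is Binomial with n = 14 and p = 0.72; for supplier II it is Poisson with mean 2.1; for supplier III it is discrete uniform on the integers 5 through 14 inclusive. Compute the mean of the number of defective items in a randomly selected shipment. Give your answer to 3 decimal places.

6.862

Component means — I: 10.08; II: 2.1; III: 9.5.
E[X] = 0.3·10.08 + 0.38·2.1 + 0.32·9.5 = 6.862.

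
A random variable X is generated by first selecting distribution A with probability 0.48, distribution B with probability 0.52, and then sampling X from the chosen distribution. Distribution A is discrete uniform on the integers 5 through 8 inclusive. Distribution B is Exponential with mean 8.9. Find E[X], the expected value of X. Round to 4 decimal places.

7.7480

Component means — A: 6.5; B: 8.9.
E[X] = 0.48·6.5 + 0.52·8.9 = 7.748.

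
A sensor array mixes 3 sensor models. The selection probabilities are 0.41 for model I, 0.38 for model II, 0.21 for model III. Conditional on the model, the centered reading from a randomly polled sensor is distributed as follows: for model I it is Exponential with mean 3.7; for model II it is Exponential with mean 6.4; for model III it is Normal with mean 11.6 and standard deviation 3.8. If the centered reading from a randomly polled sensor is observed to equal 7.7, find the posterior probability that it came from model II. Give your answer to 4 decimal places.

0.3990

Likelihoods f(7.7 | ·): I: 0.0337284; II: 0.0469148; III: 0.0620012.
Posterior ∝ prior × likelihood. Numerator for II: 0.38·0.0469148 = 0.0178276.
Normalizing constant: 0.41·0.0337284 + 0.38·0.0469148 + 0.21·0.0620012 = 0.0446765.
P(II | observation) = 0.0178276 / 0.0446765 = 0.399038.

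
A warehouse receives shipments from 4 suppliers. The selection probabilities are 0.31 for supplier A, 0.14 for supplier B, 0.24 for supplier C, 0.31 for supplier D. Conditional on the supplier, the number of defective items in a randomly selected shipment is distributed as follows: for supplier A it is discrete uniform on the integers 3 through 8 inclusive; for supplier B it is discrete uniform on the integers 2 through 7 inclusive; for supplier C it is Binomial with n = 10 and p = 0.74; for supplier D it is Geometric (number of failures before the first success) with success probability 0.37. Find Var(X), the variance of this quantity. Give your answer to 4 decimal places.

7.9357

Per component, A: μ=5.5, E[X²]=33.1667; B: μ=4.5, E[X²]=23.1667; C: μ=7.4, E[X²]=56.684; D: μ=1.7027, E[X²]=7.5011.
E[X] = 0.31·5.5 + 0.14·4.5 + 0.24·7.4 + 0.31·1.7027 = 4.63884.
E[X²] = 0.31·33.1667 + 0.14·23.1667 + 0.24·56.684 + 0.31·7.5011 = 29.4545.
Var(X) = E[X²] − (E[X])² = 29.4545 − 21.5188 = 7.93568.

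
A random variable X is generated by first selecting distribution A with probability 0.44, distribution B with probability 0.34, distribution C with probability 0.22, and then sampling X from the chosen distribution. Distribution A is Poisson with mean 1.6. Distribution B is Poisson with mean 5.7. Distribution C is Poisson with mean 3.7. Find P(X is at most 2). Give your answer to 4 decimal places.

Conditional on each component, P(X ≤ 2): A: 0.783358; B: 0.0767732; C: 0.285433.
By total probability, P(X ≤ 2) = 0.44·0.783358 + 0.34·0.0767732 + 0.22·0.285433 = 0.433576.

0.4336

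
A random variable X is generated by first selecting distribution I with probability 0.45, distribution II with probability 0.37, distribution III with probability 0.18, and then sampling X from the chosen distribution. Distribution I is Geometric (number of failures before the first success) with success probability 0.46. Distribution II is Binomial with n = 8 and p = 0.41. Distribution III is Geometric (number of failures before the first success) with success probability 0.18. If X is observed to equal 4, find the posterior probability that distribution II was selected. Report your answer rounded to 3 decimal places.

0.733

Likelihoods P(X=4 | ·): I: 0.0391141; II: 0.239685; III: 0.0813819.
Posterior ∝ prior × likelihood. Numerator for II: 0.37·0.239685 = 0.0886836.
Normalizing constant: 0.45·0.0391141 + 0.37·0.239685 + 0.18·0.0813819 = 0.120934.
P(II | observation) = 0.0886836 / 0.120934 = 0.733324.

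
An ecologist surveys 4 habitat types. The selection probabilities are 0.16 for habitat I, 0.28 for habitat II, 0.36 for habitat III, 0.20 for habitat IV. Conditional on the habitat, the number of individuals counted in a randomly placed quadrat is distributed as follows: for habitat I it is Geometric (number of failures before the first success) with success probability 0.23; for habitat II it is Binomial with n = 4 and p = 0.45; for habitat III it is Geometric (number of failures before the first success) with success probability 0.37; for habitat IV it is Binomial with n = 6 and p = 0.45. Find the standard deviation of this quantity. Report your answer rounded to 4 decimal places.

2.2258

Per component, I: μ=3.34783, E[X²]=25.7637; II: μ=1.8, E[X²]=4.23; III: μ=1.7027, E[X²]=7.5011; IV: μ=2.7, E[X²]=8.775.
E[X] = 0.16·3.34783 + 0.28·1.8 + 0.36·1.7027 + 0.2·2.7 = 2.19263.
E[X²] = 0.16·25.7637 + 0.28·4.23 + 0.36·7.5011 + 0.2·8.775 = 9.76199.
Var(X) = E[X²] − (E[X])² = 9.76199 − 4.80761 = 4.95438.
SD(X) = √4.95438 = 2.22584.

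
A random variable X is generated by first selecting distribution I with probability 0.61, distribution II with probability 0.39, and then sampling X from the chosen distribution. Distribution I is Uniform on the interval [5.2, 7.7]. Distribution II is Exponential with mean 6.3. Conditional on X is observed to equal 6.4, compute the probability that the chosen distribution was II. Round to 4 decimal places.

Likelihoods f(6.4 | ·): I: 0.4; II: 0.057474.
Posterior ∝ prior × likelihood. Numerator for II: 0.39·0.057474 = 0.0224149.
Normalizing constant: 0.61·0.4 + 0.39·0.057474 = 0.266415.
P(II | observation) = 0.0224149 / 0.266415 = 0.0841352.

0.0841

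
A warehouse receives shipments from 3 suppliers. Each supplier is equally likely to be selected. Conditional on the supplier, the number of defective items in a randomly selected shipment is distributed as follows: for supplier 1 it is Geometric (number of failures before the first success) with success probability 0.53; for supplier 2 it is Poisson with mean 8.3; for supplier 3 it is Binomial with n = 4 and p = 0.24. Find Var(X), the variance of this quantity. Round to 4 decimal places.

Per component, 1: μ=0.886792, E[X²]=2.45959; 2: μ=8.3, E[X²]=77.19; 3: μ=0.96, E[X²]=1.6512.
E[X] = 0.333333·0.886792 + 0.333333·8.3 + 0.333333·0.96 = 3.38226.
E[X²] = 0.333333·2.45959 + 0.333333·77.19 + 0.333333·1.6512 = 27.1003.
Var(X) = E[X²] − (E[X])² = 27.1003 − 11.4397 = 15.6606.

15.6606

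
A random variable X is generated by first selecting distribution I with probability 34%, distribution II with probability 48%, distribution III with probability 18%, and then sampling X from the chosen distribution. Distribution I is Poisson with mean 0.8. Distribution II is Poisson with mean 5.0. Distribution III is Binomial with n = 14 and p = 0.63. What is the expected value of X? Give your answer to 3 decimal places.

4.260

Component means — I: 0.8; II: 5; III: 8.82.
E[X] = 0.34·0.8 + 0.48·5 + 0.18·8.82 = 4.2596.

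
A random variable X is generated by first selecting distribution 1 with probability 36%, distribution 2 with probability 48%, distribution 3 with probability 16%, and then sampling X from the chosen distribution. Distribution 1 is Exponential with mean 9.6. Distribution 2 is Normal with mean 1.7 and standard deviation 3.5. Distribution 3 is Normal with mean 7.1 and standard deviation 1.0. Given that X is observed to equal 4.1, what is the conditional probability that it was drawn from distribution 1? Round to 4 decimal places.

0.3576

Likelihoods f(4.1 | ·): 1: 0.0679593; 2: 0.0901028; 3: 0.00443185.
Posterior ∝ prior × likelihood. Numerator for 1: 0.36·0.0679593 = 0.0244653.
Normalizing constant: 0.36·0.0679593 + 0.48·0.0901028 + 0.16·0.00443185 = 0.0684238.
P(1 | observation) = 0.0244653 / 0.0684238 = 0.357556.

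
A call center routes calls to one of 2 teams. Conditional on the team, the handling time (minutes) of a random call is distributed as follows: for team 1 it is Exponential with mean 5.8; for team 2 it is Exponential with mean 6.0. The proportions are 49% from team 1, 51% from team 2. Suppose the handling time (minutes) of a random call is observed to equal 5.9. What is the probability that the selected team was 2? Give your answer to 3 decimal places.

0.510

Likelihoods f(5.9 | ·): 1: 0.0623433; 2: 0.0623437.
Posterior ∝ prior × likelihood. Numerator for 2: 0.51·0.0623437 = 0.0317953.
Normalizing constant: 0.49·0.0623433 + 0.51·0.0623437 = 0.0623435.
P(2 | observation) = 0.0317953 / 0.0623435 = 0.510002.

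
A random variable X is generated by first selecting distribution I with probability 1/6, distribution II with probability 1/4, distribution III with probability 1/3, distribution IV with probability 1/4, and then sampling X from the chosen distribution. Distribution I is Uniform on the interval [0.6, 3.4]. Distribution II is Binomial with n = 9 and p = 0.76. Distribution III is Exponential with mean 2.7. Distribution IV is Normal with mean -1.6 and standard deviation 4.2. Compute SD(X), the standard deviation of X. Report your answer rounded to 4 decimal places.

4.0403

Per component, I: μ=2, E[X²]=4.65333; II: μ=6.84, E[X²]=48.4272; III: μ=2.7, E[X²]=14.58; IV: μ=-1.6, E[X²]=20.2.
E[X] = 0.166667·2 + 0.25·6.84 + 0.333333·2.7 + 0.25·-1.6 = 2.54333.
E[X²] = 0.166667·4.65333 + 0.25·48.4272 + 0.333333·14.58 + 0.25·20.2 = 22.7924.
Var(X) = E[X²] − (E[X])² = 22.7924 − 6.46854 = 16.3238.
SD(X) = √16.3238 = 4.04027.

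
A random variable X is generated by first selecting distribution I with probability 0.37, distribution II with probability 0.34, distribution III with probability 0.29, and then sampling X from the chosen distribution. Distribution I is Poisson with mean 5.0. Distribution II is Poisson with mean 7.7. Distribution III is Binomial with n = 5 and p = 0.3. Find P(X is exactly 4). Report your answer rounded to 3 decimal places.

0.096

Conditional on each component, P(X = 4): I: 0.175467; II: 0.0663261; III: 0.02835.
By total probability, P(X = 4) = 0.37·0.175467 + 0.34·0.0663261 + 0.29·0.02835 = 0.0956953.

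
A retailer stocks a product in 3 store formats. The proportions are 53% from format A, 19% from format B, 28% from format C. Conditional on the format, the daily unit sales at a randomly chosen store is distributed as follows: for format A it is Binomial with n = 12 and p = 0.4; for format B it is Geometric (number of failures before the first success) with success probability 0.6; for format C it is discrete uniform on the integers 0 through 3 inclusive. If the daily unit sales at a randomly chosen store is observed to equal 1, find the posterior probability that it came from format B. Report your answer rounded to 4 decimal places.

Likelihoods P(X=1 | ·): A: 0.0174143; B: 0.24; C: 0.25.
Posterior ∝ prior × likelihood. Numerator for B: 0.19·0.24 = 0.0456.
Normalizing constant: 0.53·0.0174143 + 0.19·0.24 + 0.28·0.25 = 0.12483.
P(B | observation) = 0.0456 / 0.12483 = 0.365298.

0.3653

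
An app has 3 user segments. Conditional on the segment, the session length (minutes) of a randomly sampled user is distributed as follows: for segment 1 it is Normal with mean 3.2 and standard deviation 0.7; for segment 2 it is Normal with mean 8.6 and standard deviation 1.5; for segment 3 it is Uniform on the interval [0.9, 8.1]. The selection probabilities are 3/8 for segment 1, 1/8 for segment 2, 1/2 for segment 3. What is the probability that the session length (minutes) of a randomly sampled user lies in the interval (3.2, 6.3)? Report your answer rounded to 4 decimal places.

0.4106

Conditional on each segment, P(3.2 < X < 6.3): 1: 0.499995; 2: 0.0624378; 3: 0.430556.
By total probability, P(3.2 < X < 6.3) = 0.375·0.499995 + 0.125·0.0624378 + 0.5·0.430556 = 0.410581.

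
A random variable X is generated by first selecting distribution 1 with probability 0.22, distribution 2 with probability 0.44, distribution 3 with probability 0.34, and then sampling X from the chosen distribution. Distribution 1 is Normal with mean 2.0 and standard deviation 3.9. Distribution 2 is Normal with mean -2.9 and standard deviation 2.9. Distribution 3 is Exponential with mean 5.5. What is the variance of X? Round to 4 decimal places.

31.1278

Per component, 1: μ=2, E[X²]=19.21; 2: μ=-2.9, E[X²]=16.82; 3: μ=5.5, E[X²]=60.5.
E[X] = 0.22·2 + 0.44·-2.9 + 0.34·5.5 = 1.034.
E[X²] = 0.22·19.21 + 0.44·16.82 + 0.34·60.5 = 32.197.
Var(X) = E[X²] − (E[X])² = 32.197 − 1.06916 = 31.1278.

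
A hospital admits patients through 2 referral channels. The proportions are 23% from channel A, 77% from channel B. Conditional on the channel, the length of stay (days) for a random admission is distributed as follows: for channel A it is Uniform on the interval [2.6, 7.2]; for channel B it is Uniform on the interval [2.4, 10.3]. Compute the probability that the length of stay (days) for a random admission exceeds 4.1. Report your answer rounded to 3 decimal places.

0.759

Conditional on each channel, P(X > 4.1): A: 0.673913; B: 0.78481.
By total probability, P(X > 4.1) = 0.23·0.673913 + 0.77·0.78481 = 0.759304.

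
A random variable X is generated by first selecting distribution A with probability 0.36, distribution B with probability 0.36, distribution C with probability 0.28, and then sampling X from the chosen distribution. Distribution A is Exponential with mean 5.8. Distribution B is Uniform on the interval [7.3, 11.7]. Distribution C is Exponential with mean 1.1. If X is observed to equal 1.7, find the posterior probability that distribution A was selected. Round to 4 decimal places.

Likelihoods f(1.7 | ·): A: 0.128611; B: 0; C: 0.193832.
Posterior ∝ prior × likelihood. Numerator for A: 0.36·0.128611 = 0.0463.
Normalizing constant: 0.36·0.128611 + 0.36·0 + 0.28·0.193832 = 0.100573.
P(A | observation) = 0.0463 / 0.100573 = 0.460363.

0.4604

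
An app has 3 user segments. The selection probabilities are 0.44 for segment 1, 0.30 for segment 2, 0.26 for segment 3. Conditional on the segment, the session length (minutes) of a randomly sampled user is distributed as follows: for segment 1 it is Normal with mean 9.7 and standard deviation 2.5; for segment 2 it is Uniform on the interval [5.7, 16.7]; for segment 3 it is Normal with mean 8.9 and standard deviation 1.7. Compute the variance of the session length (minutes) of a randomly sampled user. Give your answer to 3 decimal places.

7.309

Per component, 1: μ=9.7, E[X²]=100.34; 2: μ=11.2, E[X²]=135.523; 3: μ=8.9, E[X²]=82.1.
E[X] = 0.44·9.7 + 0.3·11.2 + 0.26·8.9 = 9.942.
E[X²] = 0.44·100.34 + 0.3·135.523 + 0.26·82.1 = 106.153.
Var(X) = E[X²] − (E[X])² = 106.153 − 98.8434 = 7.30924.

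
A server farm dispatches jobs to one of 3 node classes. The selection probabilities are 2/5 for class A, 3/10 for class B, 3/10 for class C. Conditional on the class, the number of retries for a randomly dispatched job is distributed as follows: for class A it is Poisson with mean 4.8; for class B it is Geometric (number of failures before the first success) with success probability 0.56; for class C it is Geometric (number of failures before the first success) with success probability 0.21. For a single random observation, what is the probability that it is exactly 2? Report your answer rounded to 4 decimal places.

Conditional on each class, P(X = 2): A: 0.0948067; B: 0.108416; C: 0.131061.
By total probability, P(X = 2) = 0.4·0.0948067 + 0.3·0.108416 + 0.3·0.131061 = 0.109766.

0.1098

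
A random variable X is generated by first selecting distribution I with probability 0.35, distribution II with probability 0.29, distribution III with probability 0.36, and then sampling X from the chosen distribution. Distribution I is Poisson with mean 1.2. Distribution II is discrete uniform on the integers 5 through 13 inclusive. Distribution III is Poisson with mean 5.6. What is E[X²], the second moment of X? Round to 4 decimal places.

39.6529

For each component E[X²] = Var + (mean)², giving I: 2.64; II: 87.6667; III: 36.96.
Overall E[X²] = 0.35·2.64 + 0.29·87.6667 + 0.36·36.96 = 39.6529.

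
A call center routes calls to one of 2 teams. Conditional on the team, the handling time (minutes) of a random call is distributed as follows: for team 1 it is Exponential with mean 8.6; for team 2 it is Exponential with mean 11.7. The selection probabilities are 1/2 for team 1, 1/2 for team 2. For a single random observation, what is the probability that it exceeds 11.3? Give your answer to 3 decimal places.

0.325

Conditional on each team, P(X > 11.3): 1: 0.268755; 2: 0.380674.
By total probability, P(X > 11.3) = 0.5·0.268755 + 0.5·0.380674 = 0.324715.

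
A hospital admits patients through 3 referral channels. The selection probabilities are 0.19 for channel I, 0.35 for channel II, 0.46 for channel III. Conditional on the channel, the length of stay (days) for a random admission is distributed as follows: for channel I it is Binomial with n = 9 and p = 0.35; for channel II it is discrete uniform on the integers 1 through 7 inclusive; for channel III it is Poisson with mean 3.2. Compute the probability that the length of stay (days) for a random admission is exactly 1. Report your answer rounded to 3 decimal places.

0.129

Conditional on each channel, P(X = 1): I: 0.100373; II: 0.142857; III: 0.130439.
By total probability, P(X = 1) = 0.19·0.100373 + 0.35·0.142857 + 0.46·0.130439 = 0.129073.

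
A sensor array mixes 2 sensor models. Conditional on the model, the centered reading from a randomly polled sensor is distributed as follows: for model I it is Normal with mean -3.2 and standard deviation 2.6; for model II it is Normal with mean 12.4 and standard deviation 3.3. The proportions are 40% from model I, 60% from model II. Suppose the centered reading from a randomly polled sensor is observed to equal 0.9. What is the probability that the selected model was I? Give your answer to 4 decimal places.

Likelihoods f(0.9 | ·): I: 0.0442547; II: 0.00027882.
Posterior ∝ prior × likelihood. Numerator for I: 0.4·0.0442547 = 0.0177019.
Normalizing constant: 0.4·0.0442547 + 0.6·0.00027882 = 0.0178692.
P(I | observation) = 0.0177019 / 0.0178692 = 0.990638.

0.9906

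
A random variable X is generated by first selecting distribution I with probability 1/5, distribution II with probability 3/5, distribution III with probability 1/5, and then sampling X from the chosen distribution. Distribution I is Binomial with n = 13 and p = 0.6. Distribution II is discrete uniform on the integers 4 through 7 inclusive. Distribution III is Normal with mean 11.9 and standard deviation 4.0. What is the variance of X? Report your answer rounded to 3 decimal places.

10.796

Per component, I: μ=7.8, E[X²]=63.96; II: μ=5.5, E[X²]=31.5; III: μ=11.9, E[X²]=157.61.
E[X] = 0.2·7.8 + 0.6·5.5 + 0.2·11.9 = 7.24.
E[X²] = 0.2·63.96 + 0.6·31.5 + 0.2·157.61 = 63.214.
Var(X) = E[X²] − (E[X])² = 63.214 − 52.4176 = 10.7964.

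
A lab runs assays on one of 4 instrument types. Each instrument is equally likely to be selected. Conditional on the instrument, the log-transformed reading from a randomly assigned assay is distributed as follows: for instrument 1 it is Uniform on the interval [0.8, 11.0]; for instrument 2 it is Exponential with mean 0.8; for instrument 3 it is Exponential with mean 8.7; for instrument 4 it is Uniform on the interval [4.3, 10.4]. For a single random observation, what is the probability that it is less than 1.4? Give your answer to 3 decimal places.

Conditional on each instrument, P(X < 1.4): 1: 0.0588235; 2: 0.826226; 3: 0.148639; 4: 0.
By total probability, P(X < 1.4) = 0.25·0.0588235 + 0.25·0.826226 + 0.25·0.148639 + 0.25·0 = 0.258422.

0.258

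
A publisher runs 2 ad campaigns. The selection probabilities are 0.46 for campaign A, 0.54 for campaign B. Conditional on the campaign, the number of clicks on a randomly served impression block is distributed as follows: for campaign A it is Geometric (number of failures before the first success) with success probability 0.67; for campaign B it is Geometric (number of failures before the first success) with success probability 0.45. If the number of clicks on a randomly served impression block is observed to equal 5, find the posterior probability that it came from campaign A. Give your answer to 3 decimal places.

Likelihoods P(X=5 | ·): A: 0.00262207; B: 0.0226478.
Posterior ∝ prior × likelihood. Numerator for A: 0.46·0.00262207 = 0.00120615.
Normalizing constant: 0.46·0.00262207 + 0.54·0.0226478 = 0.013436.
P(A | observation) = 0.00120615 / 0.013436 = 0.0897705.

0.090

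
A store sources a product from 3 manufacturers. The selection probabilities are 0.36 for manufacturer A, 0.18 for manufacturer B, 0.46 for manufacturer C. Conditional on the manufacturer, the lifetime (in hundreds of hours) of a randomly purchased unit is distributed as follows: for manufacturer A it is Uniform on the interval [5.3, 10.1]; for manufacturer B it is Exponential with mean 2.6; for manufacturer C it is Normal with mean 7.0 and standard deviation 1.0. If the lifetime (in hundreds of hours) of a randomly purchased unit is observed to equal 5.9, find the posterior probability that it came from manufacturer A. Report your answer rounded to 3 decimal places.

0.411

Likelihoods f(5.9 | ·): A: 0.208333; B: 0.039766; C: 0.217852.
Posterior ∝ prior × likelihood. Numerator for A: 0.36·0.208333 = 0.075.
Normalizing constant: 0.36·0.208333 + 0.18·0.039766 + 0.46·0.217852 = 0.18237.
P(A | observation) = 0.075 / 0.18237 = 0.411252.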